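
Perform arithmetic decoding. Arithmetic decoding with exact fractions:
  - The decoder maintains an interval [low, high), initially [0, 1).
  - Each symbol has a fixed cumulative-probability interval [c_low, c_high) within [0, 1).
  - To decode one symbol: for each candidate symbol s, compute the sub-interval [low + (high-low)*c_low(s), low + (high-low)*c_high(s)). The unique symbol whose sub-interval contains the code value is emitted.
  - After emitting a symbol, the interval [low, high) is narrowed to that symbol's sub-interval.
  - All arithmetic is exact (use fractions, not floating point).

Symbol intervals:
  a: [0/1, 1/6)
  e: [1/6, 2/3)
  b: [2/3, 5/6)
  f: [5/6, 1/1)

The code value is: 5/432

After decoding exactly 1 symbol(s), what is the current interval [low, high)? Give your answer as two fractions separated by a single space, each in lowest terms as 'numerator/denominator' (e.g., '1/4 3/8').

Answer: 0/1 1/6

Derivation:
Step 1: interval [0/1, 1/1), width = 1/1 - 0/1 = 1/1
  'a': [0/1 + 1/1*0/1, 0/1 + 1/1*1/6) = [0/1, 1/6) <- contains code 5/432
  'e': [0/1 + 1/1*1/6, 0/1 + 1/1*2/3) = [1/6, 2/3)
  'b': [0/1 + 1/1*2/3, 0/1 + 1/1*5/6) = [2/3, 5/6)
  'f': [0/1 + 1/1*5/6, 0/1 + 1/1*1/1) = [5/6, 1/1)
  emit 'a', narrow to [0/1, 1/6)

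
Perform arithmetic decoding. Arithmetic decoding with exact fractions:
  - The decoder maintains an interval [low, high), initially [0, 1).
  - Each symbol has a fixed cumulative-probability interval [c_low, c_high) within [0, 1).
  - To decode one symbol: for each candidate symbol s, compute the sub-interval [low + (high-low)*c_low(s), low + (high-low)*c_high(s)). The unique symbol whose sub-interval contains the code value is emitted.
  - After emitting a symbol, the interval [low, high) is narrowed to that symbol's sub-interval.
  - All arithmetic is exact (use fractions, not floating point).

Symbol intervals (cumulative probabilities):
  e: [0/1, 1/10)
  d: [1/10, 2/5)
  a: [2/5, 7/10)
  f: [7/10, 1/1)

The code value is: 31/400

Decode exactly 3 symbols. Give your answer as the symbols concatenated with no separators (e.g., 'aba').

Answer: efd

Derivation:
Step 1: interval [0/1, 1/1), width = 1/1 - 0/1 = 1/1
  'e': [0/1 + 1/1*0/1, 0/1 + 1/1*1/10) = [0/1, 1/10) <- contains code 31/400
  'd': [0/1 + 1/1*1/10, 0/1 + 1/1*2/5) = [1/10, 2/5)
  'a': [0/1 + 1/1*2/5, 0/1 + 1/1*7/10) = [2/5, 7/10)
  'f': [0/1 + 1/1*7/10, 0/1 + 1/1*1/1) = [7/10, 1/1)
  emit 'e', narrow to [0/1, 1/10)
Step 2: interval [0/1, 1/10), width = 1/10 - 0/1 = 1/10
  'e': [0/1 + 1/10*0/1, 0/1 + 1/10*1/10) = [0/1, 1/100)
  'd': [0/1 + 1/10*1/10, 0/1 + 1/10*2/5) = [1/100, 1/25)
  'a': [0/1 + 1/10*2/5, 0/1 + 1/10*7/10) = [1/25, 7/100)
  'f': [0/1 + 1/10*7/10, 0/1 + 1/10*1/1) = [7/100, 1/10) <- contains code 31/400
  emit 'f', narrow to [7/100, 1/10)
Step 3: interval [7/100, 1/10), width = 1/10 - 7/100 = 3/100
  'e': [7/100 + 3/100*0/1, 7/100 + 3/100*1/10) = [7/100, 73/1000)
  'd': [7/100 + 3/100*1/10, 7/100 + 3/100*2/5) = [73/1000, 41/500) <- contains code 31/400
  'a': [7/100 + 3/100*2/5, 7/100 + 3/100*7/10) = [41/500, 91/1000)
  'f': [7/100 + 3/100*7/10, 7/100 + 3/100*1/1) = [91/1000, 1/10)
  emit 'd', narrow to [73/1000, 41/500)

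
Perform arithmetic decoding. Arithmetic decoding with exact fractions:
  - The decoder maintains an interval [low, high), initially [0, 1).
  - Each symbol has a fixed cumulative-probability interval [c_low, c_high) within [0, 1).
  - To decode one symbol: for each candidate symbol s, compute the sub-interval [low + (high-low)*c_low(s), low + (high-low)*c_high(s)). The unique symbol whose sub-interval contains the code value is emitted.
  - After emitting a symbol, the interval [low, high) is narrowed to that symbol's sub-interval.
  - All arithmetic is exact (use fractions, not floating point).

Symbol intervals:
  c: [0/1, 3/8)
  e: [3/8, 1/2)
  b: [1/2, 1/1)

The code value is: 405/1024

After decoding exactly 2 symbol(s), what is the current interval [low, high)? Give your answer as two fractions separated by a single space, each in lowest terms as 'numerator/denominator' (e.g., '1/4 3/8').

Answer: 3/8 27/64

Derivation:
Step 1: interval [0/1, 1/1), width = 1/1 - 0/1 = 1/1
  'c': [0/1 + 1/1*0/1, 0/1 + 1/1*3/8) = [0/1, 3/8)
  'e': [0/1 + 1/1*3/8, 0/1 + 1/1*1/2) = [3/8, 1/2) <- contains code 405/1024
  'b': [0/1 + 1/1*1/2, 0/1 + 1/1*1/1) = [1/2, 1/1)
  emit 'e', narrow to [3/8, 1/2)
Step 2: interval [3/8, 1/2), width = 1/2 - 3/8 = 1/8
  'c': [3/8 + 1/8*0/1, 3/8 + 1/8*3/8) = [3/8, 27/64) <- contains code 405/1024
  'e': [3/8 + 1/8*3/8, 3/8 + 1/8*1/2) = [27/64, 7/16)
  'b': [3/8 + 1/8*1/2, 3/8 + 1/8*1/1) = [7/16, 1/2)
  emit 'c', narrow to [3/8, 27/64)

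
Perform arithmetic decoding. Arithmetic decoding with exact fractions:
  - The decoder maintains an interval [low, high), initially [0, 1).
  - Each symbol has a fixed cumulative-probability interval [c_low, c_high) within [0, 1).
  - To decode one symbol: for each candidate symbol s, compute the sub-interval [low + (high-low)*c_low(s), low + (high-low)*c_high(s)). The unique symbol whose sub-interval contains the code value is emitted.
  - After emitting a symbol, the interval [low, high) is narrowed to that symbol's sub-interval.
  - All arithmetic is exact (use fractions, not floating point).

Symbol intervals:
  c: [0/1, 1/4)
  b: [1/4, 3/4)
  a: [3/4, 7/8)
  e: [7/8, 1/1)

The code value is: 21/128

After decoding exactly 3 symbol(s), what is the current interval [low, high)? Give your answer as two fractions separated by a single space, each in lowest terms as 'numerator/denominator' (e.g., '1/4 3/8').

Step 1: interval [0/1, 1/1), width = 1/1 - 0/1 = 1/1
  'c': [0/1 + 1/1*0/1, 0/1 + 1/1*1/4) = [0/1, 1/4) <- contains code 21/128
  'b': [0/1 + 1/1*1/4, 0/1 + 1/1*3/4) = [1/4, 3/4)
  'a': [0/1 + 1/1*3/4, 0/1 + 1/1*7/8) = [3/4, 7/8)
  'e': [0/1 + 1/1*7/8, 0/1 + 1/1*1/1) = [7/8, 1/1)
  emit 'c', narrow to [0/1, 1/4)
Step 2: interval [0/1, 1/4), width = 1/4 - 0/1 = 1/4
  'c': [0/1 + 1/4*0/1, 0/1 + 1/4*1/4) = [0/1, 1/16)
  'b': [0/1 + 1/4*1/4, 0/1 + 1/4*3/4) = [1/16, 3/16) <- contains code 21/128
  'a': [0/1 + 1/4*3/4, 0/1 + 1/4*7/8) = [3/16, 7/32)
  'e': [0/1 + 1/4*7/8, 0/1 + 1/4*1/1) = [7/32, 1/4)
  emit 'b', narrow to [1/16, 3/16)
Step 3: interval [1/16, 3/16), width = 3/16 - 1/16 = 1/8
  'c': [1/16 + 1/8*0/1, 1/16 + 1/8*1/4) = [1/16, 3/32)
  'b': [1/16 + 1/8*1/4, 1/16 + 1/8*3/4) = [3/32, 5/32)
  'a': [1/16 + 1/8*3/4, 1/16 + 1/8*7/8) = [5/32, 11/64) <- contains code 21/128
  'e': [1/16 + 1/8*7/8, 1/16 + 1/8*1/1) = [11/64, 3/16)
  emit 'a', narrow to [5/32, 11/64)

Answer: 5/32 11/64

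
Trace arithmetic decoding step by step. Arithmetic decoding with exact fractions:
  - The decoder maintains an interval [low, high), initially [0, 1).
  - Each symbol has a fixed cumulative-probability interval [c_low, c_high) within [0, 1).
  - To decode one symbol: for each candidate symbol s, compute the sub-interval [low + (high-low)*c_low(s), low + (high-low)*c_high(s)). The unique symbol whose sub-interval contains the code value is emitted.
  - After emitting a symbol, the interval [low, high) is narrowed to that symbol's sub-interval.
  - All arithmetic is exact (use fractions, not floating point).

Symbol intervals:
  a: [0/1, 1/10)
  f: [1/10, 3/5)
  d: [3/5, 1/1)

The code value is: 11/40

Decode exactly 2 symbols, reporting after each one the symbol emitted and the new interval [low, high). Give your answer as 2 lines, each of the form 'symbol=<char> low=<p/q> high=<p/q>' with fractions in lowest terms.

Step 1: interval [0/1, 1/1), width = 1/1 - 0/1 = 1/1
  'a': [0/1 + 1/1*0/1, 0/1 + 1/1*1/10) = [0/1, 1/10)
  'f': [0/1 + 1/1*1/10, 0/1 + 1/1*3/5) = [1/10, 3/5) <- contains code 11/40
  'd': [0/1 + 1/1*3/5, 0/1 + 1/1*1/1) = [3/5, 1/1)
  emit 'f', narrow to [1/10, 3/5)
Step 2: interval [1/10, 3/5), width = 3/5 - 1/10 = 1/2
  'a': [1/10 + 1/2*0/1, 1/10 + 1/2*1/10) = [1/10, 3/20)
  'f': [1/10 + 1/2*1/10, 1/10 + 1/2*3/5) = [3/20, 2/5) <- contains code 11/40
  'd': [1/10 + 1/2*3/5, 1/10 + 1/2*1/1) = [2/5, 3/5)
  emit 'f', narrow to [3/20, 2/5)

Answer: symbol=f low=1/10 high=3/5
symbol=f low=3/20 high=2/5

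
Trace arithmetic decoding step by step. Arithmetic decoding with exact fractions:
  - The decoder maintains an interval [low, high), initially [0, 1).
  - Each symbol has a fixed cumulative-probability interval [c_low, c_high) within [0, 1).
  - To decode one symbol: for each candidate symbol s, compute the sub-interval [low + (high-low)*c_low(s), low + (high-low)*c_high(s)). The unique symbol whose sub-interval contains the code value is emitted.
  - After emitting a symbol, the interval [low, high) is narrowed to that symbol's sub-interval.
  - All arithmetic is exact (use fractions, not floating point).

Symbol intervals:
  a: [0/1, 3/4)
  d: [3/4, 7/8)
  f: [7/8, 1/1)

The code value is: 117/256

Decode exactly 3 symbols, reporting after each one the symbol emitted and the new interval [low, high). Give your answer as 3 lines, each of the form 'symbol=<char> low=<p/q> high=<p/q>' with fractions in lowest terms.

Answer: symbol=a low=0/1 high=3/4
symbol=a low=0/1 high=9/16
symbol=d low=27/64 high=63/128

Derivation:
Step 1: interval [0/1, 1/1), width = 1/1 - 0/1 = 1/1
  'a': [0/1 + 1/1*0/1, 0/1 + 1/1*3/4) = [0/1, 3/4) <- contains code 117/256
  'd': [0/1 + 1/1*3/4, 0/1 + 1/1*7/8) = [3/4, 7/8)
  'f': [0/1 + 1/1*7/8, 0/1 + 1/1*1/1) = [7/8, 1/1)
  emit 'a', narrow to [0/1, 3/4)
Step 2: interval [0/1, 3/4), width = 3/4 - 0/1 = 3/4
  'a': [0/1 + 3/4*0/1, 0/1 + 3/4*3/4) = [0/1, 9/16) <- contains code 117/256
  'd': [0/1 + 3/4*3/4, 0/1 + 3/4*7/8) = [9/16, 21/32)
  'f': [0/1 + 3/4*7/8, 0/1 + 3/4*1/1) = [21/32, 3/4)
  emit 'a', narrow to [0/1, 9/16)
Step 3: interval [0/1, 9/16), width = 9/16 - 0/1 = 9/16
  'a': [0/1 + 9/16*0/1, 0/1 + 9/16*3/4) = [0/1, 27/64)
  'd': [0/1 + 9/16*3/4, 0/1 + 9/16*7/8) = [27/64, 63/128) <- contains code 117/256
  'f': [0/1 + 9/16*7/8, 0/1 + 9/16*1/1) = [63/128, 9/16)
  emit 'd', narrow to [27/64, 63/128)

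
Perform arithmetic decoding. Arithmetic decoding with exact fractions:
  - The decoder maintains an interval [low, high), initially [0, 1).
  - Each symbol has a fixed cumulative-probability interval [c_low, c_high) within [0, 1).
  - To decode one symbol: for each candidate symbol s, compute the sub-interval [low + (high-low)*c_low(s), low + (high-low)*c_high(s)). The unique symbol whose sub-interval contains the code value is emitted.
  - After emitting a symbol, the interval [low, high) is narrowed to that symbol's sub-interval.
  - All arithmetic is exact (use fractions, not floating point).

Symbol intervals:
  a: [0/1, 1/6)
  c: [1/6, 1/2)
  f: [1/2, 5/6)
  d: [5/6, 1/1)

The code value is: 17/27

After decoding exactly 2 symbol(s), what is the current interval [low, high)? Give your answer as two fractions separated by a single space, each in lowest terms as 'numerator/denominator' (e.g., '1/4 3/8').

Step 1: interval [0/1, 1/1), width = 1/1 - 0/1 = 1/1
  'a': [0/1 + 1/1*0/1, 0/1 + 1/1*1/6) = [0/1, 1/6)
  'c': [0/1 + 1/1*1/6, 0/1 + 1/1*1/2) = [1/6, 1/2)
  'f': [0/1 + 1/1*1/2, 0/1 + 1/1*5/6) = [1/2, 5/6) <- contains code 17/27
  'd': [0/1 + 1/1*5/6, 0/1 + 1/1*1/1) = [5/6, 1/1)
  emit 'f', narrow to [1/2, 5/6)
Step 2: interval [1/2, 5/6), width = 5/6 - 1/2 = 1/3
  'a': [1/2 + 1/3*0/1, 1/2 + 1/3*1/6) = [1/2, 5/9)
  'c': [1/2 + 1/3*1/6, 1/2 + 1/3*1/2) = [5/9, 2/3) <- contains code 17/27
  'f': [1/2 + 1/3*1/2, 1/2 + 1/3*5/6) = [2/3, 7/9)
  'd': [1/2 + 1/3*5/6, 1/2 + 1/3*1/1) = [7/9, 5/6)
  emit 'c', narrow to [5/9, 2/3)

Answer: 5/9 2/3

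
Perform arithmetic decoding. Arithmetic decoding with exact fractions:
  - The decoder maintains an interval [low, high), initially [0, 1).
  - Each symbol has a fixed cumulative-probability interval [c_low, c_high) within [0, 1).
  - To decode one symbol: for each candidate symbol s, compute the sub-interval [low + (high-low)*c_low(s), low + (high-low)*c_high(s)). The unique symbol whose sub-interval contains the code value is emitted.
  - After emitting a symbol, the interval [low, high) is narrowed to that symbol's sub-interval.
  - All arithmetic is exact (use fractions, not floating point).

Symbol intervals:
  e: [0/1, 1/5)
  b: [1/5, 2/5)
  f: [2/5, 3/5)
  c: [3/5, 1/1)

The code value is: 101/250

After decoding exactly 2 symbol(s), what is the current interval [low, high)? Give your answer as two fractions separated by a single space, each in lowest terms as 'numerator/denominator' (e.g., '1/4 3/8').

Step 1: interval [0/1, 1/1), width = 1/1 - 0/1 = 1/1
  'e': [0/1 + 1/1*0/1, 0/1 + 1/1*1/5) = [0/1, 1/5)
  'b': [0/1 + 1/1*1/5, 0/1 + 1/1*2/5) = [1/5, 2/5)
  'f': [0/1 + 1/1*2/5, 0/1 + 1/1*3/5) = [2/5, 3/5) <- contains code 101/250
  'c': [0/1 + 1/1*3/5, 0/1 + 1/1*1/1) = [3/5, 1/1)
  emit 'f', narrow to [2/5, 3/5)
Step 2: interval [2/5, 3/5), width = 3/5 - 2/5 = 1/5
  'e': [2/5 + 1/5*0/1, 2/5 + 1/5*1/5) = [2/5, 11/25) <- contains code 101/250
  'b': [2/5 + 1/5*1/5, 2/5 + 1/5*2/5) = [11/25, 12/25)
  'f': [2/5 + 1/5*2/5, 2/5 + 1/5*3/5) = [12/25, 13/25)
  'c': [2/5 + 1/5*3/5, 2/5 + 1/5*1/1) = [13/25, 3/5)
  emit 'e', narrow to [2/5, 11/25)

Answer: 2/5 11/25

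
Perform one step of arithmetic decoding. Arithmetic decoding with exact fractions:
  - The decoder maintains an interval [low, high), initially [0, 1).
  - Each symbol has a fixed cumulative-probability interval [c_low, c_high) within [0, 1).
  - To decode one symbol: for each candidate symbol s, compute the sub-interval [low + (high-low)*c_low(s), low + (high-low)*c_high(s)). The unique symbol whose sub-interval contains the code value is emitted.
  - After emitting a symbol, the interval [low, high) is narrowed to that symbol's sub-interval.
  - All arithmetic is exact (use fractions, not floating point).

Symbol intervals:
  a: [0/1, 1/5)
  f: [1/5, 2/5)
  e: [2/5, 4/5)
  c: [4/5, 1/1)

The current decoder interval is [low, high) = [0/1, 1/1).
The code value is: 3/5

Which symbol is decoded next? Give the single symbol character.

Interval width = high − low = 1/1 − 0/1 = 1/1
Scaled code = (code − low) / width = (3/5 − 0/1) / 1/1 = 3/5
  a: [0/1, 1/5) 
  f: [1/5, 2/5) 
  e: [2/5, 4/5) ← scaled code falls here ✓
  c: [4/5, 1/1) 

Answer: e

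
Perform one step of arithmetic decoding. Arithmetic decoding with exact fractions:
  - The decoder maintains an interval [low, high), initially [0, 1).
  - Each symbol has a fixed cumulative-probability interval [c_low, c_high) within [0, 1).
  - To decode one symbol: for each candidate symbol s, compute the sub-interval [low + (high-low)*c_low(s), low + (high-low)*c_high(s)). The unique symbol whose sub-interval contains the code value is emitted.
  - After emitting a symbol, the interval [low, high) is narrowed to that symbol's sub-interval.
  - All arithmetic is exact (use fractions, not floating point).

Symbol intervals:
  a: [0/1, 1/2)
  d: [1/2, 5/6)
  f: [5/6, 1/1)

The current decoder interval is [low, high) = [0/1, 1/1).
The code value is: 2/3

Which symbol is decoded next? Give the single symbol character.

Interval width = high − low = 1/1 − 0/1 = 1/1
Scaled code = (code − low) / width = (2/3 − 0/1) / 1/1 = 2/3
  a: [0/1, 1/2) 
  d: [1/2, 5/6) ← scaled code falls here ✓
  f: [5/6, 1/1) 

Answer: d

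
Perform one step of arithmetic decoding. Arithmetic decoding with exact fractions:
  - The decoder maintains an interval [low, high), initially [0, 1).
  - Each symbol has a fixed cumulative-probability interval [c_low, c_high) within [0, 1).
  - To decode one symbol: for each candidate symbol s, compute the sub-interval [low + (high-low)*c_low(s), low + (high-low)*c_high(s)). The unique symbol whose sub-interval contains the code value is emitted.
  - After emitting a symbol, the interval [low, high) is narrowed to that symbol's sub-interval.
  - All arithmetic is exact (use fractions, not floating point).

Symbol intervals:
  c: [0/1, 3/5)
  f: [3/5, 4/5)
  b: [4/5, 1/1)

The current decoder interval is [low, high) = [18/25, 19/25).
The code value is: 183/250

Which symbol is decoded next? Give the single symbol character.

Interval width = high − low = 19/25 − 18/25 = 1/25
Scaled code = (code − low) / width = (183/250 − 18/25) / 1/25 = 3/10
  c: [0/1, 3/5) ← scaled code falls here ✓
  f: [3/5, 4/5) 
  b: [4/5, 1/1) 

Answer: c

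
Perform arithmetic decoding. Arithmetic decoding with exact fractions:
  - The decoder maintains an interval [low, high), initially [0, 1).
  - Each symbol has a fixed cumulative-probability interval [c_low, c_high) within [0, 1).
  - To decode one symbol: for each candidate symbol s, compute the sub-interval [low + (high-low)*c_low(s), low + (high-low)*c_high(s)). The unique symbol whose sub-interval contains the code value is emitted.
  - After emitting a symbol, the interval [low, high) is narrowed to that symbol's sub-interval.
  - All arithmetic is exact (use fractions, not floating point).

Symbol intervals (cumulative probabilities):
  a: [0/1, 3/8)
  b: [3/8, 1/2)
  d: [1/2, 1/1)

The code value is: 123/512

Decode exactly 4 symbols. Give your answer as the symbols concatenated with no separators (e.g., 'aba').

Step 1: interval [0/1, 1/1), width = 1/1 - 0/1 = 1/1
  'a': [0/1 + 1/1*0/1, 0/1 + 1/1*3/8) = [0/1, 3/8) <- contains code 123/512
  'b': [0/1 + 1/1*3/8, 0/1 + 1/1*1/2) = [3/8, 1/2)
  'd': [0/1 + 1/1*1/2, 0/1 + 1/1*1/1) = [1/2, 1/1)
  emit 'a', narrow to [0/1, 3/8)
Step 2: interval [0/1, 3/8), width = 3/8 - 0/1 = 3/8
  'a': [0/1 + 3/8*0/1, 0/1 + 3/8*3/8) = [0/1, 9/64)
  'b': [0/1 + 3/8*3/8, 0/1 + 3/8*1/2) = [9/64, 3/16)
  'd': [0/1 + 3/8*1/2, 0/1 + 3/8*1/1) = [3/16, 3/8) <- contains code 123/512
  emit 'd', narrow to [3/16, 3/8)
Step 3: interval [3/16, 3/8), width = 3/8 - 3/16 = 3/16
  'a': [3/16 + 3/16*0/1, 3/16 + 3/16*3/8) = [3/16, 33/128) <- contains code 123/512
  'b': [3/16 + 3/16*3/8, 3/16 + 3/16*1/2) = [33/128, 9/32)
  'd': [3/16 + 3/16*1/2, 3/16 + 3/16*1/1) = [9/32, 3/8)
  emit 'a', narrow to [3/16, 33/128)
Step 4: interval [3/16, 33/128), width = 33/128 - 3/16 = 9/128
  'a': [3/16 + 9/128*0/1, 3/16 + 9/128*3/8) = [3/16, 219/1024)
  'b': [3/16 + 9/128*3/8, 3/16 + 9/128*1/2) = [219/1024, 57/256)
  'd': [3/16 + 9/128*1/2, 3/16 + 9/128*1/1) = [57/256, 33/128) <- contains code 123/512
  emit 'd', narrow to [57/256, 33/128)

Answer: adad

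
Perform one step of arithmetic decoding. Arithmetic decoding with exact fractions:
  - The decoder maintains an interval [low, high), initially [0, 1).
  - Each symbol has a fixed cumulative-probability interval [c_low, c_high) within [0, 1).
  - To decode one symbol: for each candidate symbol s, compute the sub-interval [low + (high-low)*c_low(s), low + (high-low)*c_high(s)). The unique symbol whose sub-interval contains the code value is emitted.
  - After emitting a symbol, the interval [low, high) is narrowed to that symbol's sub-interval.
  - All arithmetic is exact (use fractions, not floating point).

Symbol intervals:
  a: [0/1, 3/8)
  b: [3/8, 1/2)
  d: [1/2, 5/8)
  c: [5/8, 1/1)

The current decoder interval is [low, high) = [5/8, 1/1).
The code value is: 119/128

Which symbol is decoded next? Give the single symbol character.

Answer: c

Derivation:
Interval width = high − low = 1/1 − 5/8 = 3/8
Scaled code = (code − low) / width = (119/128 − 5/8) / 3/8 = 13/16
  a: [0/1, 3/8) 
  b: [3/8, 1/2) 
  d: [1/2, 5/8) 
  c: [5/8, 1/1) ← scaled code falls here ✓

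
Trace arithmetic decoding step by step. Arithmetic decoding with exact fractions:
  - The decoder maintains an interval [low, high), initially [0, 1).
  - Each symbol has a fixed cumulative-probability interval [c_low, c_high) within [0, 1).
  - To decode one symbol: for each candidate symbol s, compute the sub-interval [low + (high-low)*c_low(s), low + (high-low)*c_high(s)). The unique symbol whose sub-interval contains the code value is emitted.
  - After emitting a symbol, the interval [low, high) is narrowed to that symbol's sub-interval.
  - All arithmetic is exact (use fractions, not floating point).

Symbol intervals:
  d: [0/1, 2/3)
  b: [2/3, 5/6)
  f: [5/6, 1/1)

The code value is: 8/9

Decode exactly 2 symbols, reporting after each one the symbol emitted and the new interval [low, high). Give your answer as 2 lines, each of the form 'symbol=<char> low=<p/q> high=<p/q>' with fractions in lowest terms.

Answer: symbol=f low=5/6 high=1/1
symbol=d low=5/6 high=17/18

Derivation:
Step 1: interval [0/1, 1/1), width = 1/1 - 0/1 = 1/1
  'd': [0/1 + 1/1*0/1, 0/1 + 1/1*2/3) = [0/1, 2/3)
  'b': [0/1 + 1/1*2/3, 0/1 + 1/1*5/6) = [2/3, 5/6)
  'f': [0/1 + 1/1*5/6, 0/1 + 1/1*1/1) = [5/6, 1/1) <- contains code 8/9
  emit 'f', narrow to [5/6, 1/1)
Step 2: interval [5/6, 1/1), width = 1/1 - 5/6 = 1/6
  'd': [5/6 + 1/6*0/1, 5/6 + 1/6*2/3) = [5/6, 17/18) <- contains code 8/9
  'b': [5/6 + 1/6*2/3, 5/6 + 1/6*5/6) = [17/18, 35/36)
  'f': [5/6 + 1/6*5/6, 5/6 + 1/6*1/1) = [35/36, 1/1)
  emit 'd', narrow to [5/6, 17/18)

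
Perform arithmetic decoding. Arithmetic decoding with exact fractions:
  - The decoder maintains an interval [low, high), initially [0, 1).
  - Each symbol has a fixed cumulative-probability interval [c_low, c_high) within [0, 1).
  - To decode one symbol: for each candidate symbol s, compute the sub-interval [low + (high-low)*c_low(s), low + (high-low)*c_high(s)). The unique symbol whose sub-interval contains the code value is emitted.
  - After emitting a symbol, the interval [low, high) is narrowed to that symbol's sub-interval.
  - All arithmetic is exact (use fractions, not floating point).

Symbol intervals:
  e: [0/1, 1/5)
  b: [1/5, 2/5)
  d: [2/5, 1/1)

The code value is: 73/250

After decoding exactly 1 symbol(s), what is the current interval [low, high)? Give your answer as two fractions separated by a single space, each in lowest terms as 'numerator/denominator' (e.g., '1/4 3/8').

Answer: 1/5 2/5

Derivation:
Step 1: interval [0/1, 1/1), width = 1/1 - 0/1 = 1/1
  'e': [0/1 + 1/1*0/1, 0/1 + 1/1*1/5) = [0/1, 1/5)
  'b': [0/1 + 1/1*1/5, 0/1 + 1/1*2/5) = [1/5, 2/5) <- contains code 73/250
  'd': [0/1 + 1/1*2/5, 0/1 + 1/1*1/1) = [2/5, 1/1)
  emit 'b', narrow to [1/5, 2/5)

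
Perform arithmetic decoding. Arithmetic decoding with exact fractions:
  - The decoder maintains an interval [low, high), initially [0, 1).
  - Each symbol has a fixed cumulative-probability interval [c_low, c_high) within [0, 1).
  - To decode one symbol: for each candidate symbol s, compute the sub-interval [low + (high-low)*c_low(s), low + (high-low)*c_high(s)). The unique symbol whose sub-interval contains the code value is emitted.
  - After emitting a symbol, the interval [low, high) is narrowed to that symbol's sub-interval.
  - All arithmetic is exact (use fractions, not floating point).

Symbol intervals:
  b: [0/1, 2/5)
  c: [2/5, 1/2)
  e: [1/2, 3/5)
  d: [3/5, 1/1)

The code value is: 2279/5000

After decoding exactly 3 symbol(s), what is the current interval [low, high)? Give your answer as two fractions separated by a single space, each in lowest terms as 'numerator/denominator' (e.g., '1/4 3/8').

Answer: 91/200 57/125

Derivation:
Step 1: interval [0/1, 1/1), width = 1/1 - 0/1 = 1/1
  'b': [0/1 + 1/1*0/1, 0/1 + 1/1*2/5) = [0/1, 2/5)
  'c': [0/1 + 1/1*2/5, 0/1 + 1/1*1/2) = [2/5, 1/2) <- contains code 2279/5000
  'e': [0/1 + 1/1*1/2, 0/1 + 1/1*3/5) = [1/2, 3/5)
  'd': [0/1 + 1/1*3/5, 0/1 + 1/1*1/1) = [3/5, 1/1)
  emit 'c', narrow to [2/5, 1/2)
Step 2: interval [2/5, 1/2), width = 1/2 - 2/5 = 1/10
  'b': [2/5 + 1/10*0/1, 2/5 + 1/10*2/5) = [2/5, 11/25)
  'c': [2/5 + 1/10*2/5, 2/5 + 1/10*1/2) = [11/25, 9/20)
  'e': [2/5 + 1/10*1/2, 2/5 + 1/10*3/5) = [9/20, 23/50) <- contains code 2279/5000
  'd': [2/5 + 1/10*3/5, 2/5 + 1/10*1/1) = [23/50, 1/2)
  emit 'e', narrow to [9/20, 23/50)
Step 3: interval [9/20, 23/50), width = 23/50 - 9/20 = 1/100
  'b': [9/20 + 1/100*0/1, 9/20 + 1/100*2/5) = [9/20, 227/500)
  'c': [9/20 + 1/100*2/5, 9/20 + 1/100*1/2) = [227/500, 91/200)
  'e': [9/20 + 1/100*1/2, 9/20 + 1/100*3/5) = [91/200, 57/125) <- contains code 2279/5000
  'd': [9/20 + 1/100*3/5, 9/20 + 1/100*1/1) = [57/125, 23/50)
  emit 'e', narrow to [91/200, 57/125)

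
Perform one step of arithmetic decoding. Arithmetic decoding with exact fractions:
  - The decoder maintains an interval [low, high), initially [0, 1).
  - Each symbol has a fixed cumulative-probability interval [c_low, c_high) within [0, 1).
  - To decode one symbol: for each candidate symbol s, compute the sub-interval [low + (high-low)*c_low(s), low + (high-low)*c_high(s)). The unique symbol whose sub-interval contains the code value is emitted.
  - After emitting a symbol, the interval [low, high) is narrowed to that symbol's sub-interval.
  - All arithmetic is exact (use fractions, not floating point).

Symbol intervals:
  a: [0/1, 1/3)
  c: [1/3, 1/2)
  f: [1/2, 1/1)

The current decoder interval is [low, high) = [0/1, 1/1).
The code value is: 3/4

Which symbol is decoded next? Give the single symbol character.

Interval width = high − low = 1/1 − 0/1 = 1/1
Scaled code = (code − low) / width = (3/4 − 0/1) / 1/1 = 3/4
  a: [0/1, 1/3) 
  c: [1/3, 1/2) 
  f: [1/2, 1/1) ← scaled code falls here ✓

Answer: f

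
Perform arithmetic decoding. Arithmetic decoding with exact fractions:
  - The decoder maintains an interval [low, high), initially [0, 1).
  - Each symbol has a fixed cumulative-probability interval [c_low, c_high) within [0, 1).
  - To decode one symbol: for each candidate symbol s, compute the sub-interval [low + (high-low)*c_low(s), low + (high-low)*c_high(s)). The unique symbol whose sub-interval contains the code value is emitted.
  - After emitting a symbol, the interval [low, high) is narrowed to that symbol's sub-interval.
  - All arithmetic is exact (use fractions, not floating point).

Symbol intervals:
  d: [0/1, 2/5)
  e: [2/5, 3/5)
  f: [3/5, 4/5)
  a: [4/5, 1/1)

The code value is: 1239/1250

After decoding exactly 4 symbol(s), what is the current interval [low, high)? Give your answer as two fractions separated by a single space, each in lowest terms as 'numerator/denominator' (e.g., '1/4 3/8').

Step 1: interval [0/1, 1/1), width = 1/1 - 0/1 = 1/1
  'd': [0/1 + 1/1*0/1, 0/1 + 1/1*2/5) = [0/1, 2/5)
  'e': [0/1 + 1/1*2/5, 0/1 + 1/1*3/5) = [2/5, 3/5)
  'f': [0/1 + 1/1*3/5, 0/1 + 1/1*4/5) = [3/5, 4/5)
  'a': [0/1 + 1/1*4/5, 0/1 + 1/1*1/1) = [4/5, 1/1) <- contains code 1239/1250
  emit 'a', narrow to [4/5, 1/1)
Step 2: interval [4/5, 1/1), width = 1/1 - 4/5 = 1/5
  'd': [4/5 + 1/5*0/1, 4/5 + 1/5*2/5) = [4/5, 22/25)
  'e': [4/5 + 1/5*2/5, 4/5 + 1/5*3/5) = [22/25, 23/25)
  'f': [4/5 + 1/5*3/5, 4/5 + 1/5*4/5) = [23/25, 24/25)
  'a': [4/5 + 1/5*4/5, 4/5 + 1/5*1/1) = [24/25, 1/1) <- contains code 1239/1250
  emit 'a', narrow to [24/25, 1/1)
Step 3: interval [24/25, 1/1), width = 1/1 - 24/25 = 1/25
  'd': [24/25 + 1/25*0/1, 24/25 + 1/25*2/5) = [24/25, 122/125)
  'e': [24/25 + 1/25*2/5, 24/25 + 1/25*3/5) = [122/125, 123/125)
  'f': [24/25 + 1/25*3/5, 24/25 + 1/25*4/5) = [123/125, 124/125) <- contains code 1239/1250
  'a': [24/25 + 1/25*4/5, 24/25 + 1/25*1/1) = [124/125, 1/1)
  emit 'f', narrow to [123/125, 124/125)
Step 4: interval [123/125, 124/125), width = 124/125 - 123/125 = 1/125
  'd': [123/125 + 1/125*0/1, 123/125 + 1/125*2/5) = [123/125, 617/625)
  'e': [123/125 + 1/125*2/5, 123/125 + 1/125*3/5) = [617/625, 618/625)
  'f': [123/125 + 1/125*3/5, 123/125 + 1/125*4/5) = [618/625, 619/625)
  'a': [123/125 + 1/125*4/5, 123/125 + 1/125*1/1) = [619/625, 124/125) <- contains code 1239/1250
  emit 'a', narrow to [619/625, 124/125)

Answer: 619/625 124/125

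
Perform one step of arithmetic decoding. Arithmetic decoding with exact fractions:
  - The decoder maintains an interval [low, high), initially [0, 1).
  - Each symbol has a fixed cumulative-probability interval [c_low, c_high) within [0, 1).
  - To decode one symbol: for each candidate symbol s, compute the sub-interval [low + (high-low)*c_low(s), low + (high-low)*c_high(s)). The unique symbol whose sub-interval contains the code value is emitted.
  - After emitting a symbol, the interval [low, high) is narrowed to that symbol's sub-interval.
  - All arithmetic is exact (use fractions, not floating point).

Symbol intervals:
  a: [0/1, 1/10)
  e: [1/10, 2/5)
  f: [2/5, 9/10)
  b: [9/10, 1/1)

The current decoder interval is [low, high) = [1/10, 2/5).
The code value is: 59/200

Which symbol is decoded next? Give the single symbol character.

Answer: f

Derivation:
Interval width = high − low = 2/5 − 1/10 = 3/10
Scaled code = (code − low) / width = (59/200 − 1/10) / 3/10 = 13/20
  a: [0/1, 1/10) 
  e: [1/10, 2/5) 
  f: [2/5, 9/10) ← scaled code falls here ✓
  b: [9/10, 1/1) 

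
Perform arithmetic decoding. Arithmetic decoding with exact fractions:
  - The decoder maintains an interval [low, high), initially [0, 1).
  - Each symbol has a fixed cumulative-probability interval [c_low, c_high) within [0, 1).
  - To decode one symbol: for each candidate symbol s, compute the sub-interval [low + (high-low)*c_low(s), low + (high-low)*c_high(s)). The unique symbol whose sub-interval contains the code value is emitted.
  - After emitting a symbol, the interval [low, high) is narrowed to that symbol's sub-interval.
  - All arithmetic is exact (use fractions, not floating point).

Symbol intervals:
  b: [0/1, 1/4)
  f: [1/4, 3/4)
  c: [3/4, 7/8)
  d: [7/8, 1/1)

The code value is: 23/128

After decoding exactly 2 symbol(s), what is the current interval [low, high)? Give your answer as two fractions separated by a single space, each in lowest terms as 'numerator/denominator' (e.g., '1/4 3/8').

Answer: 1/16 3/16

Derivation:
Step 1: interval [0/1, 1/1), width = 1/1 - 0/1 = 1/1
  'b': [0/1 + 1/1*0/1, 0/1 + 1/1*1/4) = [0/1, 1/4) <- contains code 23/128
  'f': [0/1 + 1/1*1/4, 0/1 + 1/1*3/4) = [1/4, 3/4)
  'c': [0/1 + 1/1*3/4, 0/1 + 1/1*7/8) = [3/4, 7/8)
  'd': [0/1 + 1/1*7/8, 0/1 + 1/1*1/1) = [7/8, 1/1)
  emit 'b', narrow to [0/1, 1/4)
Step 2: interval [0/1, 1/4), width = 1/4 - 0/1 = 1/4
  'b': [0/1 + 1/4*0/1, 0/1 + 1/4*1/4) = [0/1, 1/16)
  'f': [0/1 + 1/4*1/4, 0/1 + 1/4*3/4) = [1/16, 3/16) <- contains code 23/128
  'c': [0/1 + 1/4*3/4, 0/1 + 1/4*7/8) = [3/16, 7/32)
  'd': [0/1 + 1/4*7/8, 0/1 + 1/4*1/1) = [7/32, 1/4)
  emit 'f', narrow to [1/16, 3/16)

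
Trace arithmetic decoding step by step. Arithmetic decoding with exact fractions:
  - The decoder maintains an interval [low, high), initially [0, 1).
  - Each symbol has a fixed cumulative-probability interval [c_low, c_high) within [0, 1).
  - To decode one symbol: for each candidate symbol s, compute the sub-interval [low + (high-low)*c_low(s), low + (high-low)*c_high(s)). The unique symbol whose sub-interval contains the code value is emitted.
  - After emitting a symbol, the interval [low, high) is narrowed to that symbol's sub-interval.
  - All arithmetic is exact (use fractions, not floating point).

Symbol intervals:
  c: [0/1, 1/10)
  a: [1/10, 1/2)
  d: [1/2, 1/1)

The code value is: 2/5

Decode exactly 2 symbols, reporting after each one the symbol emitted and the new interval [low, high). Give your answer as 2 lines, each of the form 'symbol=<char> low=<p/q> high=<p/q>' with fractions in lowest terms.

Step 1: interval [0/1, 1/1), width = 1/1 - 0/1 = 1/1
  'c': [0/1 + 1/1*0/1, 0/1 + 1/1*1/10) = [0/1, 1/10)
  'a': [0/1 + 1/1*1/10, 0/1 + 1/1*1/2) = [1/10, 1/2) <- contains code 2/5
  'd': [0/1 + 1/1*1/2, 0/1 + 1/1*1/1) = [1/2, 1/1)
  emit 'a', narrow to [1/10, 1/2)
Step 2: interval [1/10, 1/2), width = 1/2 - 1/10 = 2/5
  'c': [1/10 + 2/5*0/1, 1/10 + 2/5*1/10) = [1/10, 7/50)
  'a': [1/10 + 2/5*1/10, 1/10 + 2/5*1/2) = [7/50, 3/10)
  'd': [1/10 + 2/5*1/2, 1/10 + 2/5*1/1) = [3/10, 1/2) <- contains code 2/5
  emit 'd', narrow to [3/10, 1/2)

Answer: symbol=a low=1/10 high=1/2
symbol=d low=3/10 high=1/2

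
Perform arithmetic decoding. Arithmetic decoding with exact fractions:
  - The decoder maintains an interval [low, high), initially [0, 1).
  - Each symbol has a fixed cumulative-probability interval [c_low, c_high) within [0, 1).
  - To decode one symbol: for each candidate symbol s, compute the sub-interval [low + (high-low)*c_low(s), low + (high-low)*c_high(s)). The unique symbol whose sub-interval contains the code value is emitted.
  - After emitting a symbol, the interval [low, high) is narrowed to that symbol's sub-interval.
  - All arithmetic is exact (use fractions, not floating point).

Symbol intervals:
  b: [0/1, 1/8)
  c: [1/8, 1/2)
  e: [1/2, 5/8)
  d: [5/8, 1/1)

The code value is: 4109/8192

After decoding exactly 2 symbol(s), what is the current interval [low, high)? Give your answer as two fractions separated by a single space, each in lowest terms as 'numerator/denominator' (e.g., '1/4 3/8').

Step 1: interval [0/1, 1/1), width = 1/1 - 0/1 = 1/1
  'b': [0/1 + 1/1*0/1, 0/1 + 1/1*1/8) = [0/1, 1/8)
  'c': [0/1 + 1/1*1/8, 0/1 + 1/1*1/2) = [1/8, 1/2)
  'e': [0/1 + 1/1*1/2, 0/1 + 1/1*5/8) = [1/2, 5/8) <- contains code 4109/8192
  'd': [0/1 + 1/1*5/8, 0/1 + 1/1*1/1) = [5/8, 1/1)
  emit 'e', narrow to [1/2, 5/8)
Step 2: interval [1/2, 5/8), width = 5/8 - 1/2 = 1/8
  'b': [1/2 + 1/8*0/1, 1/2 + 1/8*1/8) = [1/2, 33/64) <- contains code 4109/8192
  'c': [1/2 + 1/8*1/8, 1/2 + 1/8*1/2) = [33/64, 9/16)
  'e': [1/2 + 1/8*1/2, 1/2 + 1/8*5/8) = [9/16, 37/64)
  'd': [1/2 + 1/8*5/8, 1/2 + 1/8*1/1) = [37/64, 5/8)
  emit 'b', narrow to [1/2, 33/64)

Answer: 1/2 33/64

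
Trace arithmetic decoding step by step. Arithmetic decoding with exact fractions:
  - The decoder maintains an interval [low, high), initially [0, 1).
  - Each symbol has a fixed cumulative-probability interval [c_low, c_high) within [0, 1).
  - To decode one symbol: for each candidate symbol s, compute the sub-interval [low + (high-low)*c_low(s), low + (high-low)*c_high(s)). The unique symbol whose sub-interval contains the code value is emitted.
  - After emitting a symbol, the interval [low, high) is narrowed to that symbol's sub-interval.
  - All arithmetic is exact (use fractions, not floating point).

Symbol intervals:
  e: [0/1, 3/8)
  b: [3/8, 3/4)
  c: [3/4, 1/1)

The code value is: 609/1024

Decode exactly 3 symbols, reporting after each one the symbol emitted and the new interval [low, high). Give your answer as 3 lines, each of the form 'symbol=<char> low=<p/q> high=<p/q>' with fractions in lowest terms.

Answer: symbol=b low=3/8 high=3/4
symbol=b low=33/64 high=21/32
symbol=b low=291/512 high=159/256

Derivation:
Step 1: interval [0/1, 1/1), width = 1/1 - 0/1 = 1/1
  'e': [0/1 + 1/1*0/1, 0/1 + 1/1*3/8) = [0/1, 3/8)
  'b': [0/1 + 1/1*3/8, 0/1 + 1/1*3/4) = [3/8, 3/4) <- contains code 609/1024
  'c': [0/1 + 1/1*3/4, 0/1 + 1/1*1/1) = [3/4, 1/1)
  emit 'b', narrow to [3/8, 3/4)
Step 2: interval [3/8, 3/4), width = 3/4 - 3/8 = 3/8
  'e': [3/8 + 3/8*0/1, 3/8 + 3/8*3/8) = [3/8, 33/64)
  'b': [3/8 + 3/8*3/8, 3/8 + 3/8*3/4) = [33/64, 21/32) <- contains code 609/1024
  'c': [3/8 + 3/8*3/4, 3/8 + 3/8*1/1) = [21/32, 3/4)
  emit 'b', narrow to [33/64, 21/32)
Step 3: interval [33/64, 21/32), width = 21/32 - 33/64 = 9/64
  'e': [33/64 + 9/64*0/1, 33/64 + 9/64*3/8) = [33/64, 291/512)
  'b': [33/64 + 9/64*3/8, 33/64 + 9/64*3/4) = [291/512, 159/256) <- contains code 609/1024
  'c': [33/64 + 9/64*3/4, 33/64 + 9/64*1/1) = [159/256, 21/32)
  emit 'b', narrow to [291/512, 159/256)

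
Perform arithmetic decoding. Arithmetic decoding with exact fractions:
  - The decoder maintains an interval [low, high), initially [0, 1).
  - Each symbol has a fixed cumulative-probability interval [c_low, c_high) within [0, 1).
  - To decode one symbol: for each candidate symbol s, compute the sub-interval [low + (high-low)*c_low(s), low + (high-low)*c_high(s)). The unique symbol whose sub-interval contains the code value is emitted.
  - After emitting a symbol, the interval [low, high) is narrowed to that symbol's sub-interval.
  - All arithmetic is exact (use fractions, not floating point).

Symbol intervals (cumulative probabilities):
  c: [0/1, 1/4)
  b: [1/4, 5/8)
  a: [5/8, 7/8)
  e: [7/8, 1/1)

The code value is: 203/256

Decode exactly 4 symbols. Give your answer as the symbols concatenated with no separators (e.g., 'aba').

Answer: aaca

Derivation:
Step 1: interval [0/1, 1/1), width = 1/1 - 0/1 = 1/1
  'c': [0/1 + 1/1*0/1, 0/1 + 1/1*1/4) = [0/1, 1/4)
  'b': [0/1 + 1/1*1/4, 0/1 + 1/1*5/8) = [1/4, 5/8)
  'a': [0/1 + 1/1*5/8, 0/1 + 1/1*7/8) = [5/8, 7/8) <- contains code 203/256
  'e': [0/1 + 1/1*7/8, 0/1 + 1/1*1/1) = [7/8, 1/1)
  emit 'a', narrow to [5/8, 7/8)
Step 2: interval [5/8, 7/8), width = 7/8 - 5/8 = 1/4
  'c': [5/8 + 1/4*0/1, 5/8 + 1/4*1/4) = [5/8, 11/16)
  'b': [5/8 + 1/4*1/4, 5/8 + 1/4*5/8) = [11/16, 25/32)
  'a': [5/8 + 1/4*5/8, 5/8 + 1/4*7/8) = [25/32, 27/32) <- contains code 203/256
  'e': [5/8 + 1/4*7/8, 5/8 + 1/4*1/1) = [27/32, 7/8)
  emit 'a', narrow to [25/32, 27/32)
Step 3: interval [25/32, 27/32), width = 27/32 - 25/32 = 1/16
  'c': [25/32 + 1/16*0/1, 25/32 + 1/16*1/4) = [25/32, 51/64) <- contains code 203/256
  'b': [25/32 + 1/16*1/4, 25/32 + 1/16*5/8) = [51/64, 105/128)
  'a': [25/32 + 1/16*5/8, 25/32 + 1/16*7/8) = [105/128, 107/128)
  'e': [25/32 + 1/16*7/8, 25/32 + 1/16*1/1) = [107/128, 27/32)
  emit 'c', narrow to [25/32, 51/64)
Step 4: interval [25/32, 51/64), width = 51/64 - 25/32 = 1/64
  'c': [25/32 + 1/64*0/1, 25/32 + 1/64*1/4) = [25/32, 201/256)
  'b': [25/32 + 1/64*1/4, 25/32 + 1/64*5/8) = [201/256, 405/512)
  'a': [25/32 + 1/64*5/8, 25/32 + 1/64*7/8) = [405/512, 407/512) <- contains code 203/256
  'e': [25/32 + 1/64*7/8, 25/32 + 1/64*1/1) = [407/512, 51/64)
  emit 'a', narrow to [405/512, 407/512)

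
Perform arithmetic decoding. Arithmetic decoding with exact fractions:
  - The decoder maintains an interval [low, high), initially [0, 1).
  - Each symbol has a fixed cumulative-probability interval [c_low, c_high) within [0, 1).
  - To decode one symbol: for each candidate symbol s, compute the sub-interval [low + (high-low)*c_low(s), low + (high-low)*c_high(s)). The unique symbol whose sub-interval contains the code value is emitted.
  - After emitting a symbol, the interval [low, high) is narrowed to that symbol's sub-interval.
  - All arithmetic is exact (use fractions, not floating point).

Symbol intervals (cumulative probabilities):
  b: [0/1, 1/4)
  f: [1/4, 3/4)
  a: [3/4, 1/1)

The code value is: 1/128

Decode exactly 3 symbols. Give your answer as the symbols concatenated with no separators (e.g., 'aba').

Step 1: interval [0/1, 1/1), width = 1/1 - 0/1 = 1/1
  'b': [0/1 + 1/1*0/1, 0/1 + 1/1*1/4) = [0/1, 1/4) <- contains code 1/128
  'f': [0/1 + 1/1*1/4, 0/1 + 1/1*3/4) = [1/4, 3/4)
  'a': [0/1 + 1/1*3/4, 0/1 + 1/1*1/1) = [3/4, 1/1)
  emit 'b', narrow to [0/1, 1/4)
Step 2: interval [0/1, 1/4), width = 1/4 - 0/1 = 1/4
  'b': [0/1 + 1/4*0/1, 0/1 + 1/4*1/4) = [0/1, 1/16) <- contains code 1/128
  'f': [0/1 + 1/4*1/4, 0/1 + 1/4*3/4) = [1/16, 3/16)
  'a': [0/1 + 1/4*3/4, 0/1 + 1/4*1/1) = [3/16, 1/4)
  emit 'b', narrow to [0/1, 1/16)
Step 3: interval [0/1, 1/16), width = 1/16 - 0/1 = 1/16
  'b': [0/1 + 1/16*0/1, 0/1 + 1/16*1/4) = [0/1, 1/64) <- contains code 1/128
  'f': [0/1 + 1/16*1/4, 0/1 + 1/16*3/4) = [1/64, 3/64)
  'a': [0/1 + 1/16*3/4, 0/1 + 1/16*1/1) = [3/64, 1/16)
  emit 'b', narrow to [0/1, 1/64)

Answer: bbb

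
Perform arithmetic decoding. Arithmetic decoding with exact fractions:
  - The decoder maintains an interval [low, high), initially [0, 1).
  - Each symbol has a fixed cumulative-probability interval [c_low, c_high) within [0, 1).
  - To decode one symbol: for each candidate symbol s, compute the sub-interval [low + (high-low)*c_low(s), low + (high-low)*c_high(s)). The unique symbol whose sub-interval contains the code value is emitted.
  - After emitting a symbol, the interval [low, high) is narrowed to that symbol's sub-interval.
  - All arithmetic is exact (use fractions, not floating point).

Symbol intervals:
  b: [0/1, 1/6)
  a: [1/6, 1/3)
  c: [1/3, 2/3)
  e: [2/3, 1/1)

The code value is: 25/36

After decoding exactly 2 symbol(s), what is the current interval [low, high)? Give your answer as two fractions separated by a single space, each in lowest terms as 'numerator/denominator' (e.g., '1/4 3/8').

Answer: 2/3 13/18

Derivation:
Step 1: interval [0/1, 1/1), width = 1/1 - 0/1 = 1/1
  'b': [0/1 + 1/1*0/1, 0/1 + 1/1*1/6) = [0/1, 1/6)
  'a': [0/1 + 1/1*1/6, 0/1 + 1/1*1/3) = [1/6, 1/3)
  'c': [0/1 + 1/1*1/3, 0/1 + 1/1*2/3) = [1/3, 2/3)
  'e': [0/1 + 1/1*2/3, 0/1 + 1/1*1/1) = [2/3, 1/1) <- contains code 25/36
  emit 'e', narrow to [2/3, 1/1)
Step 2: interval [2/3, 1/1), width = 1/1 - 2/3 = 1/3
  'b': [2/3 + 1/3*0/1, 2/3 + 1/3*1/6) = [2/3, 13/18) <- contains code 25/36
  'a': [2/3 + 1/3*1/6, 2/3 + 1/3*1/3) = [13/18, 7/9)
  'c': [2/3 + 1/3*1/3, 2/3 + 1/3*2/3) = [7/9, 8/9)
  'e': [2/3 + 1/3*2/3, 2/3 + 1/3*1/1) = [8/9, 1/1)
  emit 'b', narrow to [2/3, 13/18)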